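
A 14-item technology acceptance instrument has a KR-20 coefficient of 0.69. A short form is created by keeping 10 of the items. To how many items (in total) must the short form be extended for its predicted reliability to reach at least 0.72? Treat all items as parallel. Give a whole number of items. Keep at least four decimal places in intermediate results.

First, r for the 10-item form: n = 10/14 = 0.7143, so r_10 = 0.7143·0.69/(1 + (0.7143 − 1)·0.69) = 0.6139
Then solve for n' with r_old = 0.6139, r_target = 0.72: n' = 0.72(1 − 0.6139)/[0.6139(1 − 0.72)] = 1.6172
Total items = 1.6172 × 10 = 16.17, rounded up to 17.

17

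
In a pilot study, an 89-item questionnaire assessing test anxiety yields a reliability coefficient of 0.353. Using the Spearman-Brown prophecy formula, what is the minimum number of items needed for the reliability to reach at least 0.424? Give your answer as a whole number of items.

n = 0.424 × (1 − 0.353) / [ 0.353 × (1 − 0.424) ]
  = 0.274328 / 0.203328 = 1.3492
1.3492 × 89 = 120.08 → 121 items

121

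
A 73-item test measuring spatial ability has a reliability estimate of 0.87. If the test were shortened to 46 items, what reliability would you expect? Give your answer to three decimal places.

0.808

The new length is 46/73 = 0.6301 times the old.
By Spearman-Brown, r_new = n r / (1 + (n − 1) r).
r_new = (0.6301 × 0.87) / (1 + (0.6301 − 1) × 0.87)
r_new = 0.5482 / 0.6782 ≈ 0.8083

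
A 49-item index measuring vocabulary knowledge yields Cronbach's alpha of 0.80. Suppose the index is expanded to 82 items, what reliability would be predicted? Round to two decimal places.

The new length is 82/49 = 1.6735 times the old.
r_new = (1.6735 × 0.80) / (1 + (1.6735 − 1) × 0.80)
     = 1.3388 / 1.5388 = 0.8700

0.87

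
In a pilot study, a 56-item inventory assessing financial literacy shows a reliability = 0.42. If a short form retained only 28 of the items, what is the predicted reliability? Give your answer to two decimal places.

The new length is 28/56 = 0.5 times the old.
r_new = 0.5·0.42 / [1 + (0.5 − 1)·0.42]
r_new = 0.2100 / 0.7900 ≈ 0.2658

0.27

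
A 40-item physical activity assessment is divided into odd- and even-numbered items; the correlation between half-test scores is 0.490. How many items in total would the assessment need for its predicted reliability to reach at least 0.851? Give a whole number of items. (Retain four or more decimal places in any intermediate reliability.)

119

Corrected full-test reliability: r_full = 2 × 0.490 / (1 + 0.490) ≈ 0.6577
Solve Spearman-Brown for n: n = 0.851(1 − 0.6577) / [0.6577(1 − 0.851)] = 2.9725
Required items = 2.9725 × 40 = 118.90, so 119 items.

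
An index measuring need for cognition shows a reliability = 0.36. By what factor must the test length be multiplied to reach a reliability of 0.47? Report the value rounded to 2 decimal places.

Rearranging the Spearman-Brown formula for n,
n = r_target (1 − r_old) / [ r_old (1 − r_target) ]
n = 0.47(1 − 0.36) / [0.36(1 − 0.47)]
n = 0.3008 / 0.1908 ≈ 1.5765

1.58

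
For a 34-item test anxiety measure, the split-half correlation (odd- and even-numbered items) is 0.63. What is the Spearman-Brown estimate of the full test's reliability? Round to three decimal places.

Each half is half the length of the full test, so the full test is n = 2 times a half.
r_full = 2(0.63) / (1 + 0.63)
       = 1.2600 / 1.6300 = 0.7730

0.773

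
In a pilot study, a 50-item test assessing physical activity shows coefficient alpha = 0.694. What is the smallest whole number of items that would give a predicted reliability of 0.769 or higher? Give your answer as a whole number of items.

n = 0.769 × (1 − 0.694) / [ 0.694 × (1 − 0.769) ]
  = 0.235314 / 0.160314 = 1.4678
So the test needs 1.4678 × 50 ≈ 73.39 items; rounding up, 74.

74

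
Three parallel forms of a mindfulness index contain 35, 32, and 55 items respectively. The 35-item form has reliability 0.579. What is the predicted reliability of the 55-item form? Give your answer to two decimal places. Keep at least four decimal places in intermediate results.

Only the ratio of lengths matters: n = 55/35 = 1.5714
r_{55} = n·r / (1 + (n − 1)·r) = 0.9098 / 1.3308 ≈ 0.6836

0.68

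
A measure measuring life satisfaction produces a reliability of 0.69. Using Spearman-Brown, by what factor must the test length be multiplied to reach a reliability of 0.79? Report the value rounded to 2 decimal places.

n = 0.79(1 − 0.69) / [0.69(1 − 0.79)]
n = 0.2449 / 0.1449 ≈ 1.6901

1.69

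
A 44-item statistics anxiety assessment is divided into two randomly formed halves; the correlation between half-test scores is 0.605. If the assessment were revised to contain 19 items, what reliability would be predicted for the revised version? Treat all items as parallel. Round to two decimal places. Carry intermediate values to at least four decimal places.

0.57

Spearman-Brown correction (n = 2): r_full = 2·0.605/(1 + 0.605) = 0.7539
Length factor from 44 to 19 items: n = 19/44 = 0.4318
r_new = n·r_full / (1 + (n − 1)·r_full) = 0.3255 / 0.5716 ≈ 0.5695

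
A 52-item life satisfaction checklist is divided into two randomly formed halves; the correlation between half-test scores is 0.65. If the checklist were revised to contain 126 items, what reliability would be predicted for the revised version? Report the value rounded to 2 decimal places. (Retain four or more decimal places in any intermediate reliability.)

First correct the split-half correlation to full-test reliability: r_full = 2 × 0.65 / (1 + 0.65) ≈ 0.7879
Then adjust to 126 items: n = 126/52 = 2.4231
r_new = n·r_full / (1 + (n − 1)·r_full) = 1.9092 / 2.1213 ≈ 0.9000

0.90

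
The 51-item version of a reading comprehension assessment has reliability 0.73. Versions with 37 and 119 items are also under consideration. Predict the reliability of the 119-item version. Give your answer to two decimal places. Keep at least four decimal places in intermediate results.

0.86

The 37-item form is not needed; work directly from the 51-item form with n = 119/51 = 2.3333.
r_{119} = n·r / (1 + (n − 1)·r) = 1.7033 / 1.9733 ≈ 0.8632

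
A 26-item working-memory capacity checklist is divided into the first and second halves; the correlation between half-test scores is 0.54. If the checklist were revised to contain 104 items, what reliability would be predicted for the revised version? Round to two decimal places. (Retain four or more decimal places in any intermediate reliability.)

Spearman-Brown correction (n = 2): r_full = 2·0.54/(1 + 0.54) = 0.7013
Then adjust to 104 items: n = 104/26 = 4.0000
r_new = n·r_full / (1 + (n − 1)·r_full) = 2.8052 / 3.1039 ≈ 0.9038

0.90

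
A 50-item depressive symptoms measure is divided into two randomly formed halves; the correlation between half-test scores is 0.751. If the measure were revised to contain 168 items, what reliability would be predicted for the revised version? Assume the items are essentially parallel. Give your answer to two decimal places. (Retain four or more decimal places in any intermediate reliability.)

0.95

Spearman-Brown correction (n = 2): r_full = 2·0.751/(1 + 0.751) = 0.8578
Then adjust to 168 items: n = 168/50 = 3.3600
r_new = n·r_full / (1 + (n − 1)·r_full) = 2.8822 / 3.0244 ≈ 0.9530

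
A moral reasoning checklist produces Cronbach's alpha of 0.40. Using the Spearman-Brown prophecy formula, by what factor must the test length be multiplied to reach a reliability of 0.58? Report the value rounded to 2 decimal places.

2.07

Invert Spearman-Brown to solve for n:
n = r_target (1 − r_old) / [ r_old (1 − r_target) ]
n = [0.58 × 0.60] / [0.40 × 0.42]
n = 0.3480 / 0.1680 ≈ 2.0714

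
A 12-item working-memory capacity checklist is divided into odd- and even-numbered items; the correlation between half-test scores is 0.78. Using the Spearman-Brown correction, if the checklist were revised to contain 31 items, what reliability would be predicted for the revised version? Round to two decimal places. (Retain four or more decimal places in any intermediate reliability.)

0.95

Full-test reliability from the split-half r: r_full = 2(0.78)/(1 + 0.78) = 0.8764
Then adjust to 31 items: n = 31/12 = 2.5833
r_new = n·r_full / (1 + (n − 1)·r_full) = 2.2640 / 2.3876 ≈ 0.9482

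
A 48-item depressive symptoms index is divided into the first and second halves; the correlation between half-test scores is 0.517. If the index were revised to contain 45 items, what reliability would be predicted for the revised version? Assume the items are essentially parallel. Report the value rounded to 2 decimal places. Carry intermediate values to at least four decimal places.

0.67

Spearman-Brown correction (n = 2): r_full = 2·0.517/(1 + 0.517) = 0.6816
Then adjust to 45 items: n = 45/48 = 0.9375
r_new = n·r_full / (1 + (n − 1)·r_full) = 0.6390 / 0.9574 ≈ 0.6674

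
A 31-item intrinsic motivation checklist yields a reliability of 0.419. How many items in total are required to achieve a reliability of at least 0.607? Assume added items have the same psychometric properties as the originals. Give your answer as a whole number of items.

67

n = [0.607 × 0.581] / [0.419 × 0.393]
  = 0.352667 / 0.164667 = 2.1417
So the test needs 2.1417 × 31 ≈ 66.39 items; rounding up, 67.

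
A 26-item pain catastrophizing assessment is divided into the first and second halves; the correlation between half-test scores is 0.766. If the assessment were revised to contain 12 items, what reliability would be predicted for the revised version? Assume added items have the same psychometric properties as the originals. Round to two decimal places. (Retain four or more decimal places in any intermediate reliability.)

First correct the split-half correlation to full-test reliability: r_full = 2 × 0.766 / (1 + 0.766) ≈ 0.8675
Length factor from 26 to 12 items: n = 12/26 = 0.4615
r_new = n·r_full / (1 + (n − 1)·r_full) = 0.4004 / 0.5329 ≈ 0.7514

0.75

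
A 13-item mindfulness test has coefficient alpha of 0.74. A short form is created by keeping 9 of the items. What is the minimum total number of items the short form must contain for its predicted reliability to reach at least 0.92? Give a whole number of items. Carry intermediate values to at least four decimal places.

Short-form reliability: n = 9/13 = 0.6923; r_9 = n·r/(1+(n−1)r) ≈ 0.6633
Length factor from the short form to reach 0.92: n' = 0.92(1 − 0.6633) / [0.6633(1 − 0.92)] ≈ 5.8376
Total items = 5.8376 × 9 = 52.54, rounded up to 53.

53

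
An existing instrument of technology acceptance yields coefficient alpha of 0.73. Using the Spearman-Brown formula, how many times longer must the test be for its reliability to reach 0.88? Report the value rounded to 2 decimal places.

2.71

Spearman-Brown solved for the length factor n:
n = r_target (1 − r_old) / [ r_old (1 − r_target) ]
n = 0.88(1 − 0.73) / [0.73(1 − 0.88)]
n = 0.2376 / 0.0876 ≈ 2.7123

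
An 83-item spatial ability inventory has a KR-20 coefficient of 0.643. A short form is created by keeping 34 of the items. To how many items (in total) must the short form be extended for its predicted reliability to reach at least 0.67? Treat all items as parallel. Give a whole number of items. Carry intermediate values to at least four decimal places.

94

Short-form reliability: n = 34/83 = 0.4096; r_34 = n·r/(1+(n−1)r) ≈ 0.4245
Length factor from the short form to reach 0.67: n' = 0.67(1 − 0.4245) / [0.4245(1 − 0.67)] ≈ 2.7525
Total items = 2.7525 × 34 = 93.58, rounded up to 94.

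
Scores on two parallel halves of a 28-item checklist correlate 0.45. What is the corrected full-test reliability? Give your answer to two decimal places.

Apply the Spearman-Brown correction with n = 2:
r_full = 2(0.45) / (1 + 0.45)
       = 0.9000 / 1.4500 = 0.6207

0.62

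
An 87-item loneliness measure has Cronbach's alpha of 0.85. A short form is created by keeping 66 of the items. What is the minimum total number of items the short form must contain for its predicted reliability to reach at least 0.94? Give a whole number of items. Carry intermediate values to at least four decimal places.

241

Short-form reliability: n = 66/87 = 0.7586; r_66 = n·r/(1+(n−1)r) ≈ 0.8113
Length factor from the short form to reach 0.94: n' = 0.94(1 − 0.8113) / [0.8113(1 − 0.94)] ≈ 3.6439
Total items = 3.6439 × 66 = 240.50, rounded up to 241.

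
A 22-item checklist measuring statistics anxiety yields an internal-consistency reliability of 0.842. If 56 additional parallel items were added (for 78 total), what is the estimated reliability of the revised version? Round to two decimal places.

0.95

Length ratio n = 78/22 = 3.5455
r_new = (3.5455 × 0.842) / (1 + (3.5455 − 1) × 0.842)
r_new = 2.9853 / 3.1433 ≈ 0.9497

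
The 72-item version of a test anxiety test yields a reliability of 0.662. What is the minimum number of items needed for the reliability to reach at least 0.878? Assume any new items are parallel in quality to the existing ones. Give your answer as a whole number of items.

n = 0.878 × (1 − 0.662) / [ 0.662 × (1 − 0.878) ]
n = 0.296764 / 0.080764 ≈ 3.6745
So the test needs 3.6745 × 72 ≈ 264.56 items; rounding up, 265.

265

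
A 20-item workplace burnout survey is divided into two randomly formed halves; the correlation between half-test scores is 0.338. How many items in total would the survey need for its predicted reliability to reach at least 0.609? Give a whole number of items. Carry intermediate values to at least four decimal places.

r_full = 2(0.338)/(1 + 0.338) = 0.5052
Solve Spearman-Brown for n: n = 0.609(1 − 0.5052) / [0.5052(1 − 0.609)] = 1.5255
Items = 1.5255 × 20 ≈ 30.51 → 31

31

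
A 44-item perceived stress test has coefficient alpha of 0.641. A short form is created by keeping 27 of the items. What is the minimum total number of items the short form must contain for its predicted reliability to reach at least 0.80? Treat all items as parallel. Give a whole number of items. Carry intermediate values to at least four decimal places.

99

First, r for the 27-item form: n = 27/44 = 0.6136, so r_27 = 0.6136·0.641/(1 + (0.6136 − 1)·0.641) = 0.5228
Then solve for n' with r_old = 0.5228, r_target = 0.80: n' = 0.80(1 − 0.5228)/[0.5228(1 − 0.80)] = 3.6511
Total items = 3.6511 × 27 = 98.58, rounded up to 99.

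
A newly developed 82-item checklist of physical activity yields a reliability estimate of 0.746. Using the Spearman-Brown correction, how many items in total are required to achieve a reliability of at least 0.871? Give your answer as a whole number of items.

Spearman-Brown solved for the length factor n:
n = r_target (1 − r_old) / [ r_old (1 − r_target) ]
n = [0.871 × 0.254] / [0.746 × 0.129]
n = 0.221234 / 0.096234 ≈ 2.2989
So the test needs 2.2989 × 82 ≈ 188.51 items; rounding up, 189.

189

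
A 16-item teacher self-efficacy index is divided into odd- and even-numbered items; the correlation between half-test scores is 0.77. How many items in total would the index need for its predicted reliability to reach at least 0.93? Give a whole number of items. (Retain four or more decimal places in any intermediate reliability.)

32

r_full = 2(0.77)/(1 + 0.77) = 0.8701
Solve Spearman-Brown for n: n = 0.93(1 − 0.8701) / [0.8701(1 − 0.93)] = 1.9835
Items = 1.9835 × 16 ≈ 31.74 → 32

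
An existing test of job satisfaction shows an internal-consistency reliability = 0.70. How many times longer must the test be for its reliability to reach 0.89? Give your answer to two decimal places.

Invert Spearman-Brown to solve for n:
n = r*(1 − r) / [ r (1 − r*) ]
n = 0.89(1 − 0.70) / [0.70(1 − 0.89)]
n = 0.2670 / 0.0770 ≈ 3.4675

3.47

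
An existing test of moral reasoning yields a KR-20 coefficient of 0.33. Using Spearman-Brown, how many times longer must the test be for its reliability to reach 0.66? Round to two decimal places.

Spearman-Brown solved for the length factor n:
n = r*(1 − r) / [ r (1 − r*) ]
n = 0.66 × (1 − 0.33) / [ 0.33 × (1 − 0.66) ]
  = 0.4422 / 0.1122 = 3.9412

3.94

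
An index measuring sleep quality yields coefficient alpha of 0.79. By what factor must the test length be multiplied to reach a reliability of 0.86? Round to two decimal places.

n = [0.86 × 0.21] / [0.79 × 0.14]
  = 0.1806 / 0.1106 = 1.6329

1.63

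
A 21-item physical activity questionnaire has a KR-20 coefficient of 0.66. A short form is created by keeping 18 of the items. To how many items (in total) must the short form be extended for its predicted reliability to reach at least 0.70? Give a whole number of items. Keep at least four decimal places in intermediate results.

First, r for the 18-item form: n = 18/21 = 0.8571, so r_18 = 0.8571·0.66/(1 + (0.8571 − 1)·0.66) = 0.6246
Then solve for n' with r_old = 0.6246, r_target = 0.70: n' = 0.70(1 − 0.6246)/[0.6246(1 − 0.70)] = 1.4024
Items = 1.4024 × 18 ≈ 25.24 → 26

26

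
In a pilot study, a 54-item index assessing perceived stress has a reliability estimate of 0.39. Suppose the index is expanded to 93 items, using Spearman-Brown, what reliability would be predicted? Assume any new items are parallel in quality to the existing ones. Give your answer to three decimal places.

n = 93/54 = 1.7222
Apply the Spearman-Brown prophecy formula, r' = nr / [1 + (n − 1)r]:
r_new = (1.7222 × 0.39) / (1 + (1.7222 − 1) × 0.39)
r_new = 0.6717 / 1.2817 ≈ 0.5241

0.524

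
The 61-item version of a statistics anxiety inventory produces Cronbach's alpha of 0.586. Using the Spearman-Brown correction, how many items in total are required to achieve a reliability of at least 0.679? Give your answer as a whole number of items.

92

n = [0.679 × 0.414] / [0.586 × 0.321]
n = 0.281106 / 0.188106 ≈ 1.4944
Items needed = n × 61 = 1.4944 × 61 ≈ 91.16 → round up to 92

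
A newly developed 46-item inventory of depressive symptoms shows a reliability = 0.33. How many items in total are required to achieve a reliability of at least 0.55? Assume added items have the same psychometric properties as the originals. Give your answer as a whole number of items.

115

Spearman-Brown solved for the length factor n:
n = r_target (1 − r_old) / [ r_old (1 − r_target) ]
n = 0.55(1 − 0.33) / [0.33(1 − 0.55)]
n = 0.3685 / 0.1485 ≈ 2.4815
2.4815 × 46 = 114.15 → 115 items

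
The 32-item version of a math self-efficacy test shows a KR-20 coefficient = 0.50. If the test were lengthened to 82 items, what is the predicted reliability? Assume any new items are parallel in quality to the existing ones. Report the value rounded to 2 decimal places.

0.72

The new length is 82/32 = 2.5625 times the old.
r_new = (2.5625 × 0.50) / (1 + (2.5625 − 1) × 0.50)
     = 1.2812 / 1.7812 = 0.7193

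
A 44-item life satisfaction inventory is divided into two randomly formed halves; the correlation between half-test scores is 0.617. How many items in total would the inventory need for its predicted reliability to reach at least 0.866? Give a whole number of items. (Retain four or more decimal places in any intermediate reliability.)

89

r_full = 2(0.617)/(1 + 0.617) = 0.7631
n = r_tgt(1 − r_full) / [r_full(1 − r_tgt)] = 0.866 × 0.2369 / (0.7631 × 0.134) ≈ 2.0063
Items = 2.0063 × 44 ≈ 88.28 → 89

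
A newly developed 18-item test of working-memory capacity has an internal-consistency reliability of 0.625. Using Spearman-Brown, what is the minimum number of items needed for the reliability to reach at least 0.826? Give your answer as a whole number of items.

n = [0.826 × 0.375] / [0.625 × 0.174]
n = 0.309750 / 0.108750 ≈ 2.8483
Items needed = n × 18 = 2.8483 × 18 ≈ 51.27 → round up to 52

52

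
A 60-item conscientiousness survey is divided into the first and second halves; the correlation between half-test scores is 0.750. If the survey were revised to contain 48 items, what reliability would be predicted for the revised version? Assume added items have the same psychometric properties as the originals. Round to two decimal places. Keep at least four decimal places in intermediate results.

Spearman-Brown correction (n = 2): r_full = 2·0.750/(1 + 0.750) = 0.8571
Length factor from 60 to 48 items: n = 48/60 = 0.8000
r_new = n·r_full / (1 + (n − 1)·r_full) = 0.6857 / 0.8286 ≈ 0.8275

0.83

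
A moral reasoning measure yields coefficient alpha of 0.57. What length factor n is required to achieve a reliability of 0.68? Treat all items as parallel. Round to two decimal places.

1.60

Rearranging the Spearman-Brown formula for n,
n = r_target (1 − r_old) / [ r_old (1 − r_target) ]
n = 0.68(1 − 0.57) / [0.57(1 − 0.68)]
  = 0.2924 / 0.1824 = 1.6031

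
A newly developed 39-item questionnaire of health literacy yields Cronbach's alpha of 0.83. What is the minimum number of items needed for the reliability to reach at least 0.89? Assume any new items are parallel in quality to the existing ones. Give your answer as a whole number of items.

Rearranging the Spearman-Brown formula for n,
n = r_target (1 − r_old) / [ r_old (1 − r_target) ]
n = 0.89 × (1 − 0.83) / [ 0.83 × (1 − 0.89) ]
  = 0.1513 / 0.0913 = 1.6572
So the test needs 1.6572 × 39 ≈ 64.63 items; rounding up, 65.

65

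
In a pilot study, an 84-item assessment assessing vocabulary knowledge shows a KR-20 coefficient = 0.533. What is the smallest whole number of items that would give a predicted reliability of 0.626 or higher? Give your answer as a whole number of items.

n = [0.626 × 0.467] / [0.533 × 0.374]
n = 0.292342 / 0.199342 ≈ 1.4665
Items needed = n × 84 = 1.4665 × 84 ≈ 123.19 → round up to 124

124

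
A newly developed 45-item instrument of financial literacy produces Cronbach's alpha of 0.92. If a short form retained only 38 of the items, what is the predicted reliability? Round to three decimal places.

0.907

The new length is 38/45 = 0.8444 times the old.
r_new = (0.8444 × 0.92) / (1 + (0.8444 − 1) × 0.92)
r_new = 0.7768 / 0.8568 ≈ 0.9066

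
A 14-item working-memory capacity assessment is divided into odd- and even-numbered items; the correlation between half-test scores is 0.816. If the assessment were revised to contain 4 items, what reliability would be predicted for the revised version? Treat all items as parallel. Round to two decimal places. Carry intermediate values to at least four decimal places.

Full-test reliability from the split-half r: r_full = 2(0.816)/(1 + 0.816) = 0.8987
Then adjust to 4 items: n = 4/14 = 0.2857
r_new = n·r_full / (1 + (n − 1)·r_full) = 0.2568 / 0.3581 ≈ 0.7171

0.72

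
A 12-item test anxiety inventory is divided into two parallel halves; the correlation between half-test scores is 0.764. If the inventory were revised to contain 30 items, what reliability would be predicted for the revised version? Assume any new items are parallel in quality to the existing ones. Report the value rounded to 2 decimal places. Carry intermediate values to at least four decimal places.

0.94

First correct the split-half correlation to full-test reliability: r_full = 2 × 0.764 / (1 + 0.764) ≈ 0.8662
Then adjust to 30 items: n = 30/12 = 2.5000
r_new = n·r_full / (1 + (n − 1)·r_full) = 2.1655 / 2.2993 ≈ 0.9418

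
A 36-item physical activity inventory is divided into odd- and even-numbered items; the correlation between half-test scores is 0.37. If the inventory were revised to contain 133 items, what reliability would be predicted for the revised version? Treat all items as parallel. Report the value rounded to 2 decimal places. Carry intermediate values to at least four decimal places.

First correct the split-half correlation to full-test reliability: r_full = 2 × 0.37 / (1 + 0.37) ≈ 0.5401
Length factor from 36 to 133 items: n = 133/36 = 3.6944
r_new = n·r_full / (1 + (n − 1)·r_full) = 1.9953 / 2.4552 ≈ 0.8127

0.81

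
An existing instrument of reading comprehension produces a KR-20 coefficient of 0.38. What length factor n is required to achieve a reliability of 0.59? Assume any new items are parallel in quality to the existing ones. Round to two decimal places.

n = 0.59(1 − 0.38) / [0.38(1 − 0.59)]
  = 0.3658 / 0.1558 = 2.3479

2.35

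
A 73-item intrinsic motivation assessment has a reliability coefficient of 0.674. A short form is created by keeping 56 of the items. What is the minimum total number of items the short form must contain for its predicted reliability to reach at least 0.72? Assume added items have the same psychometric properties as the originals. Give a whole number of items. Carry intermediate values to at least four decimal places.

Short-form reliability: n = 56/73 = 0.7671; r_56 = n·r/(1+(n−1)r) ≈ 0.6133
Length factor from the short form to reach 0.72: n' = 0.72(1 − 0.6133) / [0.6133(1 − 0.72)] ≈ 1.6213
Items = 1.6213 × 56 ≈ 90.79 → 91

91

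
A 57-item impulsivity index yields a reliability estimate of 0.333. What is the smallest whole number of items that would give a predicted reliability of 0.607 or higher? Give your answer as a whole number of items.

Invert Spearman-Brown to solve for n:
n = r*(1 − r) / [ r (1 − r*) ]
n = 0.607(1 − 0.333) / [0.333(1 − 0.607)]
  = 0.404869 / 0.130869 = 3.0937
So the test needs 3.0937 × 57 ≈ 176.34 items; rounding up, 177.

177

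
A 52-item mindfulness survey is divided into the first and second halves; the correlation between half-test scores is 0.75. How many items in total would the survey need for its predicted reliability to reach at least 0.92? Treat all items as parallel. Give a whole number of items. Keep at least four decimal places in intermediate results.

100

r_full = 2(0.75)/(1 + 0.75) = 0.8571
Solve Spearman-Brown for n: n = 0.92(1 − 0.8571) / [0.8571(1 − 0.92)] = 1.9173
Required items = 1.9173 × 52 = 99.70, so 100 items.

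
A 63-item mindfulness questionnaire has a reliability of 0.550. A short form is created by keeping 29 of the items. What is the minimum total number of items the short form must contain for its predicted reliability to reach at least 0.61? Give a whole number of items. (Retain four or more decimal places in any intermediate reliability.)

Short-form reliability: n = 29/63 = 0.4603; r_29 = n·r/(1+(n−1)r) ≈ 0.3600
Length factor from the short form to reach 0.61: n' = 0.61(1 − 0.3600) / [0.3600(1 − 0.61)] ≈ 2.7806
Items = 2.7806 × 29 ≈ 80.64 → 81

81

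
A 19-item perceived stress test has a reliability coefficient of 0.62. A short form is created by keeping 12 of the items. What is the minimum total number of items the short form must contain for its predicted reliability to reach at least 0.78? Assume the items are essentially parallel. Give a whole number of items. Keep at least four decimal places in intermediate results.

Short-form reliability: n = 12/19 = 0.6316; r_12 = n·r/(1+(n−1)r) ≈ 0.5075
Then solve for n' with r_old = 0.5075, r_target = 0.78: n' = 0.78(1 − 0.5075)/[0.5075(1 − 0.78)] = 3.4407
Items = 3.4407 × 12 ≈ 41.29 → 42

42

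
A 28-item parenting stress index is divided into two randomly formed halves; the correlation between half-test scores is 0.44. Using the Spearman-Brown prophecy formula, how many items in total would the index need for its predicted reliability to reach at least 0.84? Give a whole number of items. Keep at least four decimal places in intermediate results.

r_full = 2(0.44)/(1 + 0.44) = 0.6111
Solve Spearman-Brown for n: n = 0.84(1 − 0.6111) / [0.6111(1 − 0.84)] = 3.3411
Required items = 3.3411 × 28 = 93.55, so 94 items.

94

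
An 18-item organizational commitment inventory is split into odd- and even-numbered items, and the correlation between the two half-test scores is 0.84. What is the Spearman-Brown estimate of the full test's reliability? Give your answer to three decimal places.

0.913

Each half is half the length of the full test, so the full test is n = 2 times a half.
r_full = 2(0.84) / (1 + 0.84)
r_full = 1.6800 / 1.8400 ≈ 0.9130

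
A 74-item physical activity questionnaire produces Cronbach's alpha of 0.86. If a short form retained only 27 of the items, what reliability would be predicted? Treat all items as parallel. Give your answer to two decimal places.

0.69

Length ratio n = 27/74 = 0.3649
r_new = (0.3649 × 0.86) / (1 + (0.3649 − 1) × 0.86)
     = 0.3138 / 0.4538 = 0.6915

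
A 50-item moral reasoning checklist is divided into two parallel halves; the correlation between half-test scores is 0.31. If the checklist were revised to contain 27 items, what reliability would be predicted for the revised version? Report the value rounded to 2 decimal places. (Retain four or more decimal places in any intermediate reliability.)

First correct the split-half correlation to full-test reliability: r_full = 2 × 0.31 / (1 + 0.31) ≈ 0.4733
Length factor from 50 to 27 items: n = 27/50 = 0.5400
r_new = n·r_full / (1 + (n − 1)·r_full) = 0.2556 / 0.7823 ≈ 0.3267

0.33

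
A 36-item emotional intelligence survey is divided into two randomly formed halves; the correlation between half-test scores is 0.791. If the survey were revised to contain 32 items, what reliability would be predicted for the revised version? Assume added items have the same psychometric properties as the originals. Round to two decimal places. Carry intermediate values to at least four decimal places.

Spearman-Brown correction (n = 2): r_full = 2·0.791/(1 + 0.791) = 0.8833
Length factor from 36 to 32 items: n = 32/36 = 0.8889
r_new = n·r_full / (1 + (n − 1)·r_full) = 0.7852 / 0.9019 ≈ 0.8706

0.87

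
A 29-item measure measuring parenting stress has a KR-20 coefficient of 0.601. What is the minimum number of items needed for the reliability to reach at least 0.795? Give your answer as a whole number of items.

n = 0.795 × (1 − 0.601) / [ 0.601 × (1 − 0.795) ]
  = 0.317205 / 0.123205 = 2.5746
So the test needs 2.5746 × 29 ≈ 74.66 items; rounding up, 75.

75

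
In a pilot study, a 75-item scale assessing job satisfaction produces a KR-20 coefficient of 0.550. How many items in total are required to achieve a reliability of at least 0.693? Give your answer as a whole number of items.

139

Invert Spearman-Brown to solve for n:
n = r*(1 − r) / [ r (1 − r*) ]
n = [0.693 × 0.450] / [0.550 × 0.307]
  = 0.311850 / 0.168850 = 1.8469
Items needed = n × 75 = 1.8469 × 75 ≈ 138.52 → round up to 139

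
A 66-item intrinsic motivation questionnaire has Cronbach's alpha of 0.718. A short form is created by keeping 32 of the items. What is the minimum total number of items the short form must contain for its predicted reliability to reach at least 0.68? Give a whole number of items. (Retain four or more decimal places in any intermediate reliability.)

56

Short-form reliability: n = 32/66 = 0.4848; r_32 = n·r/(1+(n−1)r) ≈ 0.5524
Then solve for n' with r_old = 0.5524, r_target = 0.68: n' = 0.68(1 − 0.5524)/[0.5524(1 − 0.68)] = 1.7219
Items = 1.7219 × 32 ≈ 55.10 → 56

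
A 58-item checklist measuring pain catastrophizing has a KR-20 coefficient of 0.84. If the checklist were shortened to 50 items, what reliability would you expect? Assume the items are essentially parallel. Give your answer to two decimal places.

0.82

Length ratio n = 50/58 = 0.8621
Spearman-Brown: r_new = n·r / (1 + (n − 1)·r)
r_new = 0.8621·0.84 / [1 + (0.8621 − 1)·0.84]
     = 0.7242 / 0.8842 = 0.8190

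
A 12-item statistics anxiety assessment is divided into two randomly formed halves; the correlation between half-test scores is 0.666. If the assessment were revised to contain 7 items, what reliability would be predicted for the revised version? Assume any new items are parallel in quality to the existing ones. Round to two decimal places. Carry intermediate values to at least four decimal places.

0.70

Spearman-Brown correction (n = 2): r_full = 2·0.666/(1 + 0.666) = 0.7995
Then adjust to 7 items: n = 7/12 = 0.5833
r_new = n·r_full / (1 + (n − 1)·r_full) = 0.4663 / 0.6668 ≈ 0.6993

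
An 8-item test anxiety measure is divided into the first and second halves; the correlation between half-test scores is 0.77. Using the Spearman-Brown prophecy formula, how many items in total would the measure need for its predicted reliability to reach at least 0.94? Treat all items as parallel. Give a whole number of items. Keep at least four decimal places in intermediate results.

r_full = 2(0.77)/(1 + 0.77) = 0.8701
n = r_tgt(1 − r_full) / [r_full(1 − r_tgt)] = 0.94 × 0.1299 / (0.8701 × 0.06) ≈ 2.3389
Required items = 2.3389 × 8 = 18.71, so 19 items.

19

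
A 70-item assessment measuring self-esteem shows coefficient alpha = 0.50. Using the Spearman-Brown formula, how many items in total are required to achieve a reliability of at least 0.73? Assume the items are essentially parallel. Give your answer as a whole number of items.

n = 0.73 × (1 − 0.50) / [ 0.50 × (1 − 0.73) ]
n = 0.3650 / 0.1350 ≈ 2.7037
Items needed = n × 70 = 2.7037 × 70 ≈ 189.26 → round up to 190

190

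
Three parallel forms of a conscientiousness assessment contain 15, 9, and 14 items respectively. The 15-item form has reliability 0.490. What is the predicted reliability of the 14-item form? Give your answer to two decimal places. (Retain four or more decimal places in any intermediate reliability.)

The 9-item form is not needed; work directly from the 15-item form with n = 14/15 = 0.9333.
r_{14} = n·r / (1 + (n − 1)·r) = 0.4573 / 0.9673 ≈ 0.4728

0.47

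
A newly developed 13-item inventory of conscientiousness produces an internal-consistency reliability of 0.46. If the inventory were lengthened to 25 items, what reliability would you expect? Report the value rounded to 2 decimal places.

Length ratio n = 25/13 = 1.9231
r_new = 1.9231·0.46 / [1 + (1.9231 − 1)·0.46]
     = 0.8846 / 1.4246 = 0.6209

0.62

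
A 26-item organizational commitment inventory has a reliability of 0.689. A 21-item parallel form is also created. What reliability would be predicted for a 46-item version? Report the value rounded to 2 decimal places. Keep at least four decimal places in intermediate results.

0.80

The 21-item form is not needed; work directly from the 26-item form with n = 46/26 = 1.7692.
r_{46} = n·r / (1 + (n − 1)·r) = 1.2190 / 1.5300 ≈ 0.7967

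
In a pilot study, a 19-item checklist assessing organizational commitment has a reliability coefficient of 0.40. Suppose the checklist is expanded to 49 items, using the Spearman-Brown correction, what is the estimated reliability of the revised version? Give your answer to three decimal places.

Length ratio n = 49/19 = 2.5789
r_new = 2.5789·0.40 / [1 + (2.5789 − 1)·0.40]
r_new = 1.0316 / 1.6316 ≈ 0.6323

0.632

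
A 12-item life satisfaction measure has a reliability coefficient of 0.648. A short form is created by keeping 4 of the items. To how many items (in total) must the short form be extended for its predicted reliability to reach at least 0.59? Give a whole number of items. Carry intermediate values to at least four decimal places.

10

Short-form reliability: n = 4/12 = 0.3333; r_4 = n·r/(1+(n−1)r) ≈ 0.3803
Then solve for n' with r_old = 0.3803, r_target = 0.59: n' = 0.59(1 − 0.3803)/[0.3803(1 − 0.59)] = 2.3449
Items = 2.3449 × 4 ≈ 9.38 → 10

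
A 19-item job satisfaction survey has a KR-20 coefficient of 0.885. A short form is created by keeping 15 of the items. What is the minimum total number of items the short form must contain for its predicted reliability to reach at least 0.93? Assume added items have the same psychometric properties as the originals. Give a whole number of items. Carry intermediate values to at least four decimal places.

Short-form reliability: n = 15/19 = 0.7895; r_15 = n·r/(1+(n−1)r) ≈ 0.8587
Then solve for n' with r_old = 0.8587, r_target = 0.93: n' = 0.93(1 − 0.8587)/[0.8587(1 − 0.93)] = 2.1862
Items = 2.1862 × 15 ≈ 32.79 → 33

33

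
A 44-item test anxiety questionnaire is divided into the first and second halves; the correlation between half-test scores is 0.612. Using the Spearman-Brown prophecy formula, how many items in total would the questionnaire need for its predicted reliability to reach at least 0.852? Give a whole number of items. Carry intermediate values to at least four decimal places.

81

Corrected full-test reliability: r_full = 2 × 0.612 / (1 + 0.612) ≈ 0.7593
n = r_tgt(1 − r_full) / [r_full(1 − r_tgt)] = 0.852 × 0.2407 / (0.7593 × 0.148) ≈ 1.8249
Items = 1.8249 × 44 ≈ 80.30 → 81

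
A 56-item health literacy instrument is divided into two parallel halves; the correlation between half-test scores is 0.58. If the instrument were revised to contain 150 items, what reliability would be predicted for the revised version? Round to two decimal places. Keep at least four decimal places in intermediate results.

0.88

Full-test reliability from the split-half r: r_full = 2(0.58)/(1 + 0.58) = 0.7342
Length factor from 56 to 150 items: n = 150/56 = 2.6786
r_new = n·r_full / (1 + (n − 1)·r_full) = 1.9666 / 2.2324 ≈ 0.8809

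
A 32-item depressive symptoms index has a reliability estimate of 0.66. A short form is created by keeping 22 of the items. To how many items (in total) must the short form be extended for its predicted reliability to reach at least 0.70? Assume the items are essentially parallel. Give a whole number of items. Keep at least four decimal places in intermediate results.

First, r for the 22-item form: n = 22/32 = 0.6875, so r_22 = 0.6875·0.66/(1 + (0.6875 − 1)·0.66) = 0.5717
Then solve for n' with r_old = 0.5717, r_target = 0.70: n' = 0.70(1 − 0.5717)/[0.5717(1 − 0.70)] = 1.7481
Total items = 1.7481 × 22 = 38.46, rounded up to 39.

39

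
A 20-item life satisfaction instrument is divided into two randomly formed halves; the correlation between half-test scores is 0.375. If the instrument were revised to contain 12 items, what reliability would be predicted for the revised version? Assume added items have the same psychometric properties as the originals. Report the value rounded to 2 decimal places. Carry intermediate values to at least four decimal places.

0.42

Spearman-Brown correction (n = 2): r_full = 2·0.375/(1 + 0.375) = 0.5455
Then adjust to 12 items: n = 12/20 = 0.6000
r_new = n·r_full / (1 + (n − 1)·r_full) = 0.3273 / 0.7818 ≈ 0.4186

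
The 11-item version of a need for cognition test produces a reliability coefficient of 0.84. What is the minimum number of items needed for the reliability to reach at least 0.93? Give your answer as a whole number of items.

28

Invert Spearman-Brown to solve for n:
n = r_target (1 − r_old) / [ r_old (1 − r_target) ]
n = [0.93 × 0.16] / [0.84 × 0.07]
  = 0.1488 / 0.0588 = 2.5306
So the test needs 2.5306 × 11 ≈ 27.84 items; rounding up, 28.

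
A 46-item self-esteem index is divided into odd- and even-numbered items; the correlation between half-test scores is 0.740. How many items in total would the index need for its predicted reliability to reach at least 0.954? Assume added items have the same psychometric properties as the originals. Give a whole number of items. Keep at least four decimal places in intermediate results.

r_full = 2(0.740)/(1 + 0.740) = 0.8506
Solve Spearman-Brown for n: n = 0.954(1 − 0.8506) / [0.8506(1 − 0.954)] = 3.6426
Items = 3.6426 × 46 ≈ 167.56 → 168

168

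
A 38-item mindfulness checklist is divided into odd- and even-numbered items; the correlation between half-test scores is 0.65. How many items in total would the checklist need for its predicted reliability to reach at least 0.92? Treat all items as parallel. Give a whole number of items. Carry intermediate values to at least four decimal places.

r_full = 2(0.65)/(1 + 0.65) = 0.7879
n = r_tgt(1 − r_full) / [r_full(1 − r_tgt)] = 0.92 × 0.2121 / (0.7879 × 0.08) ≈ 3.0958
Items = 3.0958 × 38 ≈ 117.64 → 118

118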